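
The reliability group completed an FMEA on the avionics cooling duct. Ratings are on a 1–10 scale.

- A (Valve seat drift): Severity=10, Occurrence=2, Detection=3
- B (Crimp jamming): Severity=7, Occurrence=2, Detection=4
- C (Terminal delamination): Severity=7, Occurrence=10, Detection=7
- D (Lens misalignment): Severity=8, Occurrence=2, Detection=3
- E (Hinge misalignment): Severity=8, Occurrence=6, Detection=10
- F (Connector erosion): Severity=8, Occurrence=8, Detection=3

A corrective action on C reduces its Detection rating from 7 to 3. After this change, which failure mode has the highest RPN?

E

RPN = Severity × Occurrence × Detection:
  A: 10 × 2 × 3 = 60
  B: 7 × 2 × 4 = 56
  C: 7 × 10 × 7 = 490
  D: 8 × 2 × 3 = 48
  E: 8 × 6 × 10 = 480
  F: 8 × 8 × 3 = 192
After action: C → 7 × 10 × 3 = 210.
Revised RPNs: E=480, C=210, F=192, A=60, B=56, D=48.
Highest is now E (480).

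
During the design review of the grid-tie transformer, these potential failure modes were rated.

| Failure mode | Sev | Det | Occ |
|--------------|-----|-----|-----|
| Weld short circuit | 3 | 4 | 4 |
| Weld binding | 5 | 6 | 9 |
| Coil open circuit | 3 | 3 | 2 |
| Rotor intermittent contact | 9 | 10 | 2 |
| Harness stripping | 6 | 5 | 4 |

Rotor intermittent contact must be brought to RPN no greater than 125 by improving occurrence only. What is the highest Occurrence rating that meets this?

Rotor intermittent contact: S=9, O=2, D=10 → current RPN = 180.
Fixed product = 90. Need 90 × O ≤ 125, so O ≤ 125/90 = 1.39.
Maximum integer Occurrence rating = 1 (gives RPN 90; O=2 would give 180 > 125).

1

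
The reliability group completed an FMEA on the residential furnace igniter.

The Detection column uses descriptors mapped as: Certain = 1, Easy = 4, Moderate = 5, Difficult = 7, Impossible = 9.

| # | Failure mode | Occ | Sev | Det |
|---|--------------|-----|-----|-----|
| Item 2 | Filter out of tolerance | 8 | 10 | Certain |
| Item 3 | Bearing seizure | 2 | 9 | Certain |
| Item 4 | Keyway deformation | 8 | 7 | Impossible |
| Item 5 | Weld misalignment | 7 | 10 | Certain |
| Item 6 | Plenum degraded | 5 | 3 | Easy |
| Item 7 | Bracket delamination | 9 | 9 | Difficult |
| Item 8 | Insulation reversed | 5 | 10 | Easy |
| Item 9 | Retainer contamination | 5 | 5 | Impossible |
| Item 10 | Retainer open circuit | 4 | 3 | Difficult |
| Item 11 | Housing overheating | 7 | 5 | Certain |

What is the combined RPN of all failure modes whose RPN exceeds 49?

RPN = Severity × Occurrence × Detection:
  Item 2: 10 × 8 × 1 = 80
  Item 3: 9 × 2 × 1 = 18
  Item 4: 7 × 8 × 9 = 504
  Item 5: 10 × 7 × 1 = 70
  Item 6: 3 × 5 × 4 = 60
  Item 7: 9 × 9 × 7 = 567
  Item 8: 10 × 5 × 4 = 200
  Item 9: 5 × 5 × 9 = 225
  Item 10: 3 × 4 × 7 = 84
  Item 11: 5 × 7 × 1 = 35
RPN > 49: Item 2 (80), Item 4 (504), Item 5 (70), Item 6 (60), Item 7 (567), Item 8 (200), Item 9 (225), Item 10 (84).
Sum: 80 + 504 + 70 + 60 + 567 + 200 + 225 + 84 = 1790.

1790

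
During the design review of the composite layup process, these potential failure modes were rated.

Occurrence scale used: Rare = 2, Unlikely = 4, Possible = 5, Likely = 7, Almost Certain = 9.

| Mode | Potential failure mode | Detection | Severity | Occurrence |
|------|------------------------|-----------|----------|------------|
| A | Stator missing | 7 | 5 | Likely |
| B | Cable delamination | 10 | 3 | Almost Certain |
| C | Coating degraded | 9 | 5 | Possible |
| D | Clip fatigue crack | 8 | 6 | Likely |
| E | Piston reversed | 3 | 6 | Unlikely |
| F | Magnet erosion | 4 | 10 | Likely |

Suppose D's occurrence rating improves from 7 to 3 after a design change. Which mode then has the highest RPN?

F

RPN = Severity × Occurrence × Detection:
  A: 5 × 7 × 7 = 245
  B: 3 × 9 × 10 = 270
  C: 5 × 5 × 9 = 225
  D: 6 × 7 × 8 = 336
  E: 6 × 4 × 3 = 72
  F: 10 × 7 × 4 = 280
After action: D → 6 × 3 × 8 = 144.
Revised RPNs: F=280, B=270, A=245, C=225, D=144, E=72.
Highest is now F (280).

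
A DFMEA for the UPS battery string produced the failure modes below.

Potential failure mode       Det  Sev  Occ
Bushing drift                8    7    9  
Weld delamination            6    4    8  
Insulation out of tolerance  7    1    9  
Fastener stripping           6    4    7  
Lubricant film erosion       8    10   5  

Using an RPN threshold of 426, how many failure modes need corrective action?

RPN = Severity × Occurrence × Detection:
  Bushing drift: 7 × 9 × 8 = 504
  Weld delamination: 4 × 8 × 6 = 192
  Insulation out of tolerance: 1 × 9 × 7 = 63
  Fastener stripping: 4 × 7 × 6 = 168
  Lubricant film erosion: 10 × 5 × 8 = 400
Modes with RPN ≥ 426: Bushing drift (504) → 1.

1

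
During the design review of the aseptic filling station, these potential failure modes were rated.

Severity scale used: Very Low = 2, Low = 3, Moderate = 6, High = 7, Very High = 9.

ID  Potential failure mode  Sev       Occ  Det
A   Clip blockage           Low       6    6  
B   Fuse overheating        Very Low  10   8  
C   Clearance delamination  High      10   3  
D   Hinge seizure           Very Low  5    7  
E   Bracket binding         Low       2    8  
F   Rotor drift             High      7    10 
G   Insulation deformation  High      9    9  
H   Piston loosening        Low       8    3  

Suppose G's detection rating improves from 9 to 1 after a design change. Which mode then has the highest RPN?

F

RPN = Severity × Occurrence × Detection:
  A: 3 × 6 × 6 = 108
  B: 2 × 10 × 8 = 160
  C: 7 × 10 × 3 = 210
  D: 2 × 5 × 7 = 70
  E: 3 × 2 × 8 = 48
  F: 7 × 7 × 10 = 490
  G: 7 × 9 × 9 = 567
  H: 3 × 8 × 3 = 72
After action: G → 7 × 9 × 1 = 63.
Revised RPNs: F=490, C=210, B=160, A=108, H=72, D=70, G=63, E=48.
Highest is now F (490).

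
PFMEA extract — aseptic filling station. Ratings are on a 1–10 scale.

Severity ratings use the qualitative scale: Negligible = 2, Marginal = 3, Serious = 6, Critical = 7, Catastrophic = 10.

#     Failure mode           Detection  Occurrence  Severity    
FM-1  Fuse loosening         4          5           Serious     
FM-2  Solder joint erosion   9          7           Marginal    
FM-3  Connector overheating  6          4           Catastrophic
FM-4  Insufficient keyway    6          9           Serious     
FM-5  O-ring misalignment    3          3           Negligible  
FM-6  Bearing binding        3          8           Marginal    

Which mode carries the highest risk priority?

RPN = Severity × Occurrence × Detection:
  FM-1: 6 × 5 × 4 = 120
  FM-2: 3 × 7 × 9 = 189
  FM-3: 10 × 4 × 6 = 240
  FM-4: 6 × 9 × 6 = 324
  FM-5: 2 × 3 × 3 = 18
  FM-6: 3 × 8 × 3 = 72
Highest RPN is 324 → FM-4.

FM-4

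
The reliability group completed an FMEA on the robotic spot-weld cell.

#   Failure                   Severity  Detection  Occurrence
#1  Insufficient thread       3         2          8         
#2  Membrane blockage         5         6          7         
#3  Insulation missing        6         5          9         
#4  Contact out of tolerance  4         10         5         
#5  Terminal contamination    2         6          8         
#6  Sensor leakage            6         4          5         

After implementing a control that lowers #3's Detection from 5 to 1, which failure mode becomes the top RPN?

#2

RPN = Severity × Occurrence × Detection:
  #1: 3 × 8 × 2 = 48
  #2: 5 × 7 × 6 = 210
  #3: 6 × 9 × 5 = 270
  #4: 4 × 5 × 10 = 200
  #5: 2 × 8 × 6 = 96
  #6: 6 × 5 × 4 = 120
After action: #3 → 6 × 9 × 1 = 54.
Revised RPNs: #2=210, #4=200, #6=120, #5=96, #3=54, #1=48.
Highest is now #2 (210).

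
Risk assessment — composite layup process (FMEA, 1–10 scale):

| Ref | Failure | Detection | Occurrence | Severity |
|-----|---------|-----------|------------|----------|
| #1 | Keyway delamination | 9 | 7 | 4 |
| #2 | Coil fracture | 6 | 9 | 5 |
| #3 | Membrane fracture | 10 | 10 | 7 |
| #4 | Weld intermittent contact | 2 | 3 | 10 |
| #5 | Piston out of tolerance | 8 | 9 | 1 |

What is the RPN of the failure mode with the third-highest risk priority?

RPN = Severity × Occurrence × Detection:
  #1: 4 × 7 × 9 = 252
  #2: 5 × 9 × 6 = 270
  #3: 7 × 10 × 10 = 700
  #4: 10 × 3 × 2 = 60
  #5: 1 × 9 × 8 = 72
Sorted descending: 700, 270, 252, 72, 60.
The third-highest RPN is 252 (#1).

252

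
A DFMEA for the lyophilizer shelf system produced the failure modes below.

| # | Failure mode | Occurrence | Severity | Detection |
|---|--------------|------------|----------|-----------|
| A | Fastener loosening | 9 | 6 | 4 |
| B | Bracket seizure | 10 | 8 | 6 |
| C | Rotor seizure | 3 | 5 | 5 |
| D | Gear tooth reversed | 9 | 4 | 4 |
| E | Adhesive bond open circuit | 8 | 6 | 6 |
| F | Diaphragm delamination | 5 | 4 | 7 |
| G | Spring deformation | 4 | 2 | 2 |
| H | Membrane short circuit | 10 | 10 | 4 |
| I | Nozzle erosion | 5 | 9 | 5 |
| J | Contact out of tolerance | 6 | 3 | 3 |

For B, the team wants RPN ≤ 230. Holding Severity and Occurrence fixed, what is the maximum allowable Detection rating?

B: S=8, O=10, D=6 → current RPN = 480.
Fixed product = 80. Need 80 × D ≤ 230, so D ≤ 230/80 = 2.88.
Maximum integer Detection rating = 2 (gives RPN 160; D=3 would give 240 > 230).

2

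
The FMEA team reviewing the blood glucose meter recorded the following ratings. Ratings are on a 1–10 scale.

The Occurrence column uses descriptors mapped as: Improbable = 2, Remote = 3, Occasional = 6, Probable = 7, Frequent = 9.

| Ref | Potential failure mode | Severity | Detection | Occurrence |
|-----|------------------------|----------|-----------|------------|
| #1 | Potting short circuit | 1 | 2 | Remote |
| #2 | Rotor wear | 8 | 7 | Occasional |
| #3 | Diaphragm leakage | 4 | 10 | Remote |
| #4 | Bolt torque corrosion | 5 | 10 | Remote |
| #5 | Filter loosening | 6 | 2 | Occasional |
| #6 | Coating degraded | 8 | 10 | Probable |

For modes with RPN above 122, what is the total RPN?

RPN = Severity × Occurrence × Detection:
  #1: 1 × 3 × 2 = 6
  #2: 8 × 6 × 7 = 336
  #3: 4 × 3 × 10 = 120
  #4: 5 × 3 × 10 = 150
  #5: 6 × 6 × 2 = 72
  #6: 8 × 7 × 10 = 560
RPN > 122: #2 (336), #4 (150), #6 (560).
Sum: 336 + 150 + 560 = 1046.

1046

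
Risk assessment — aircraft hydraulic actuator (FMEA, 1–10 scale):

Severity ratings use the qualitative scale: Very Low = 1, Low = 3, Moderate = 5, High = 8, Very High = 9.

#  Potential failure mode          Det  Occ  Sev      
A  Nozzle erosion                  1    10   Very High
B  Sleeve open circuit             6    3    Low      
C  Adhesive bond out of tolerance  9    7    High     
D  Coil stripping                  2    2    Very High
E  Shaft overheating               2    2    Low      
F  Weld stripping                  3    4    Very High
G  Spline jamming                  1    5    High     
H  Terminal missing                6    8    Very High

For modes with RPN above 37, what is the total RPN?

1228

RPN = Severity × Occurrence × Detection:
  A: 9 × 10 × 1 = 90
  B: 3 × 3 × 6 = 54
  C: 8 × 7 × 9 = 504
  D: 9 × 2 × 2 = 36
  E: 3 × 2 × 2 = 12
  F: 9 × 4 × 3 = 108
  G: 8 × 5 × 1 = 40
  H: 9 × 8 × 6 = 432
RPN > 37: A (90), B (54), C (504), F (108), G (40), H (432).
Sum: 90 + 54 + 504 + 108 + 40 + 432 = 1228.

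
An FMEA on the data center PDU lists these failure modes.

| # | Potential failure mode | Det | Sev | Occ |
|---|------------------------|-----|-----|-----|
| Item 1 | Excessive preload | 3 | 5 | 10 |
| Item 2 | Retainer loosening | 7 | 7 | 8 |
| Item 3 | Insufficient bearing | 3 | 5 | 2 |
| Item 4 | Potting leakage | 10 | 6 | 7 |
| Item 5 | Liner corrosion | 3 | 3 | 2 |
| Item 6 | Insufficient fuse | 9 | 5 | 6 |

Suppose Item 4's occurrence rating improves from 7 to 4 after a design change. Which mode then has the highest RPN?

Item 2

RPN = Severity × Occurrence × Detection:
  Item 1: 5 × 10 × 3 = 150
  Item 2: 7 × 8 × 7 = 392
  Item 3: 5 × 2 × 3 = 30
  Item 4: 6 × 7 × 10 = 420
  Item 5: 3 × 2 × 3 = 18
  Item 6: 5 × 6 × 9 = 270
After action: Item 4 → 6 × 4 × 10 = 240.
Revised RPNs: Item 2=392, Item 6=270, Item 4=240, Item 1=150, Item 3=30, Item 5=18.
Highest is now Item 2 (392).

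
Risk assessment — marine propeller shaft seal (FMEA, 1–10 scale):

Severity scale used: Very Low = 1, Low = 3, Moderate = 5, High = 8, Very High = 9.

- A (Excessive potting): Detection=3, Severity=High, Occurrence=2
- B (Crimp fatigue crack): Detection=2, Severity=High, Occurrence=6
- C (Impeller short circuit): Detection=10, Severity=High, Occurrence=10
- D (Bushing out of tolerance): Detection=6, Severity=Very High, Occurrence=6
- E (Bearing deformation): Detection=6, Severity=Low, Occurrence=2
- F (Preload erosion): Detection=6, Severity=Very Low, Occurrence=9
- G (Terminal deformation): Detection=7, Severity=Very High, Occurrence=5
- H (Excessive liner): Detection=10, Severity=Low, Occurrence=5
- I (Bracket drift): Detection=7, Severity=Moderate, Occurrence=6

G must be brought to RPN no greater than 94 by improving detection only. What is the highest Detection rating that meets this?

2

G: S=9, O=5, D=7 → current RPN = 315.
Fixed product = 45. Need 45 × D ≤ 94, so D ≤ 94/45 = 2.09.
Maximum integer Detection rating = 2 (gives RPN 90; D=3 would give 135 > 94).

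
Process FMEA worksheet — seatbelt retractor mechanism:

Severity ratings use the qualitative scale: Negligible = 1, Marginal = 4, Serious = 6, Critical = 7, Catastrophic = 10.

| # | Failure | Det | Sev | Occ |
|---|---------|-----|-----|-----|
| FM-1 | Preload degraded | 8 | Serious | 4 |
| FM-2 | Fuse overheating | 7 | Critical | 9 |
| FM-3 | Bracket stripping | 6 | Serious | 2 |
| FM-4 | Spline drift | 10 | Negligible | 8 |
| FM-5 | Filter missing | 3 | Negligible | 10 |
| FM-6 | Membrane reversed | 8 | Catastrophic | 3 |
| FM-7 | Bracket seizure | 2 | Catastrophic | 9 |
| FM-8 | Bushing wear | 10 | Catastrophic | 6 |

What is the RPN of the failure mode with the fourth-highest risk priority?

192

RPN = Severity × Occurrence × Detection:
  FM-1: 6 × 4 × 8 = 192
  FM-2: 7 × 9 × 7 = 441
  FM-3: 6 × 2 × 6 = 72
  FM-4: 1 × 8 × 10 = 80
  FM-5: 1 × 10 × 3 = 30
  FM-6: 10 × 3 × 8 = 240
  FM-7: 10 × 9 × 2 = 180
  FM-8: 10 × 6 × 10 = 600
Sorted descending: 600, 441, 240, 192, 180, 80, 72, 30.
The fourth-highest RPN is 192 (FM-1).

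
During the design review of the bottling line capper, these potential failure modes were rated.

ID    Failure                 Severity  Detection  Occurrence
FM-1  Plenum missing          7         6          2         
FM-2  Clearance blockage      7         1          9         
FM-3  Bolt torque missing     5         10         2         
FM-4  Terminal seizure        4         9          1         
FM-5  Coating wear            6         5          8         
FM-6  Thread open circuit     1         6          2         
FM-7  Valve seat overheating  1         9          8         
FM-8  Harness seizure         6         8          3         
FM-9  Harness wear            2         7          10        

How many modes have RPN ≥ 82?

RPN = Severity × Occurrence × Detection:
  FM-1: 7 × 2 × 6 = 84
  FM-2: 7 × 9 × 1 = 63
  FM-3: 5 × 2 × 10 = 100
  FM-4: 4 × 1 × 9 = 36
  FM-5: 6 × 8 × 5 = 240
  FM-6: 1 × 2 × 6 = 12
  FM-7: 1 × 8 × 9 = 72
  FM-8: 6 × 3 × 8 = 144
  FM-9: 2 × 10 × 7 = 140
Modes with RPN ≥ 82: FM-1 (84), FM-3 (100), FM-5 (240), FM-8 (144), FM-9 (140) → 5.

5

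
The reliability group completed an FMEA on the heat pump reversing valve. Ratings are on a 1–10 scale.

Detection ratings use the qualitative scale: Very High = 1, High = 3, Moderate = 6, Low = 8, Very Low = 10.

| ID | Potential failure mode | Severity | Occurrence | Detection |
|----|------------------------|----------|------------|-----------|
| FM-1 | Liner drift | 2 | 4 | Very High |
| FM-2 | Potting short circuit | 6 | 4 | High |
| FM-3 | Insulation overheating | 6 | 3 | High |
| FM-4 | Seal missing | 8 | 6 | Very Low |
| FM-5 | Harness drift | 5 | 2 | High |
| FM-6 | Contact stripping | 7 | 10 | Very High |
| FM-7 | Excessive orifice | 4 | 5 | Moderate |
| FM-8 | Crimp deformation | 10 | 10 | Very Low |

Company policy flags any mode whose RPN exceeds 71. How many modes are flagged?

RPN = Severity × Occurrence × Detection:
  FM-1: 2 × 4 × 1 = 8
  FM-2: 6 × 4 × 3 = 72
  FM-3: 6 × 3 × 3 = 54
  FM-4: 8 × 6 × 10 = 480
  FM-5: 5 × 2 × 3 = 30
  FM-6: 7 × 10 × 1 = 70
  FM-7: 4 × 5 × 6 = 120
  FM-8: 10 × 10 × 10 = 1000
Modes with RPN > 71: FM-2 (72), FM-4 (480), FM-7 (120), FM-8 (1000) → 4.

4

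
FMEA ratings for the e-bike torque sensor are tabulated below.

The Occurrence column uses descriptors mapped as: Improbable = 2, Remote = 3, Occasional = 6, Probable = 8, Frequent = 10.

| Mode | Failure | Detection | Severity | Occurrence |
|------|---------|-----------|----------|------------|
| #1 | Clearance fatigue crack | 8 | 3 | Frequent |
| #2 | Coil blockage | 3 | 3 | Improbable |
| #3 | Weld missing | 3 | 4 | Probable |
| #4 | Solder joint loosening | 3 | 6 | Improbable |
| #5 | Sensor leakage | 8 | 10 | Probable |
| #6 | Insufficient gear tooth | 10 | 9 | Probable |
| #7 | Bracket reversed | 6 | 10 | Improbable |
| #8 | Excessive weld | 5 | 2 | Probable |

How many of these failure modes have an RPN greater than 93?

RPN = Severity × Occurrence × Detection:
  #1: 3 × 10 × 8 = 240
  #2: 3 × 2 × 3 = 18
  #3: 4 × 8 × 3 = 96
  #4: 6 × 2 × 3 = 36
  #5: 10 × 8 × 8 = 640
  #6: 9 × 8 × 10 = 720
  #7: 10 × 2 × 6 = 120
  #8: 2 × 8 × 5 = 80
Modes with RPN > 93: #1 (240), #3 (96), #5 (640), #6 (720), #7 (120) → 5.

5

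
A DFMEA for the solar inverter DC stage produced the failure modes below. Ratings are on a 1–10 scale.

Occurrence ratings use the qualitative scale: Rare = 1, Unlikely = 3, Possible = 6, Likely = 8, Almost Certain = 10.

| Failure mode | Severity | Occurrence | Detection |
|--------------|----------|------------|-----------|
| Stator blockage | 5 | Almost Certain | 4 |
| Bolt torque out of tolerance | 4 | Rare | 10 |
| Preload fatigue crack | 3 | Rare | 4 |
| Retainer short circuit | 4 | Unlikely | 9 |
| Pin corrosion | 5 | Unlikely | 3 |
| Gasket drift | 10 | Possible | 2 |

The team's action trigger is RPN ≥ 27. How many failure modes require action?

RPN = Severity × Occurrence × Detection:
  Stator blockage: 5 × 10 × 4 = 200
  Bolt torque out of tolerance: 4 × 1 × 10 = 40
  Preload fatigue crack: 3 × 1 × 4 = 12
  Retainer short circuit: 4 × 3 × 9 = 108
  Pin corrosion: 5 × 3 × 3 = 45
  Gasket drift: 10 × 6 × 2 = 120
Modes with RPN ≥ 27: Stator blockage (200), Bolt torque out of tolerance (40), Retainer short circuit (108), Pin corrosion (45), Gasket drift (120) → 5.

5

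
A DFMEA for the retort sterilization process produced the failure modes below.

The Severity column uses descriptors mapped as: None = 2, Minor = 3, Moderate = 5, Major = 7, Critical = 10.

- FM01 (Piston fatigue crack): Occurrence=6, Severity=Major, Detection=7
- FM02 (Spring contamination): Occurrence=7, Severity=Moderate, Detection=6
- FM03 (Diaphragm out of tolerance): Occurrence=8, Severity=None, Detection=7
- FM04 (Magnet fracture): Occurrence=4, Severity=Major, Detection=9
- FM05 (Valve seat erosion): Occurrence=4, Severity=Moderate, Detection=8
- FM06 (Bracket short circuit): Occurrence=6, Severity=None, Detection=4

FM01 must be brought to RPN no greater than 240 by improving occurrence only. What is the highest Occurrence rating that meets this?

4

FM01: S=7, O=6, D=7 → current RPN = 294.
Fixed product = 49. Need 49 × O ≤ 240, so O ≤ 240/49 = 4.90.
Maximum integer Occurrence rating = 4 (gives RPN 196; O=5 would give 245 > 240).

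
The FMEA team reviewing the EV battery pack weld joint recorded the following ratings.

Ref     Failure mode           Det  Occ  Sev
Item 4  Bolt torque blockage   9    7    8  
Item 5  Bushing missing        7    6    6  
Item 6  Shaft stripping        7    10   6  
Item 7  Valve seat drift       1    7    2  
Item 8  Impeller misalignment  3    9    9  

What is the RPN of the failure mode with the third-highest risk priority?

RPN = Severity × Occurrence × Detection:
  Item 4: 8 × 7 × 9 = 504
  Item 5: 6 × 6 × 7 = 252
  Item 6: 6 × 10 × 7 = 420
  Item 7: 2 × 7 × 1 = 14
  Item 8: 9 × 9 × 3 = 243
Sorted descending: 504, 420, 252, 243, 14.
The third-highest RPN is 252 (Item 5).

252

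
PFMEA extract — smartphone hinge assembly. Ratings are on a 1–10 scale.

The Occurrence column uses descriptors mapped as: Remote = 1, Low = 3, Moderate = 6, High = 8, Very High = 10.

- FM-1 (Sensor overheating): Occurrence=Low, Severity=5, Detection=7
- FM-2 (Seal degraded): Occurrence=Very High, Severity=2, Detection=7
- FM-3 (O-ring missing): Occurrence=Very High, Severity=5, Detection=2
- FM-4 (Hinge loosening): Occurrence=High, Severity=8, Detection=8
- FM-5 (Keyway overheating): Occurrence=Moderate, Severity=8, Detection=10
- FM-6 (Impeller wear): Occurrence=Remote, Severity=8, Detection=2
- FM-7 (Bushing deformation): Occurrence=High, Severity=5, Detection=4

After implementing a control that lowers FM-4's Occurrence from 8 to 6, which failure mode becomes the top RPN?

FM-5

RPN = Severity × Occurrence × Detection:
  FM-1: 5 × 3 × 7 = 105
  FM-2: 2 × 10 × 7 = 140
  FM-3: 5 × 10 × 2 = 100
  FM-4: 8 × 8 × 8 = 512
  FM-5: 8 × 6 × 10 = 480
  FM-6: 8 × 1 × 2 = 16
  FM-7: 5 × 8 × 4 = 160
After action: FM-4 → 8 × 6 × 8 = 384.
Revised RPNs: FM-5=480, FM-4=384, FM-7=160, FM-2=140, FM-1=105, FM-3=100, FM-6=16.
Highest is now FM-5 (480).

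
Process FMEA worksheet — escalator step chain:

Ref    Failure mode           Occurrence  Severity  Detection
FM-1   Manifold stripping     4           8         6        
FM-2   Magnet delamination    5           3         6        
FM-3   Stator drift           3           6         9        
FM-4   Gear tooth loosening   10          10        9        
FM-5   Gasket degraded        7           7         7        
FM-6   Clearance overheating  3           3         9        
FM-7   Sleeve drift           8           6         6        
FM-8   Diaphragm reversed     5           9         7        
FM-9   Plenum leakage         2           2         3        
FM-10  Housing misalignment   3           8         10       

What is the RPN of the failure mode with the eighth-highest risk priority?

RPN = Severity × Occurrence × Detection:
  FM-1: 8 × 4 × 6 = 192
  FM-2: 3 × 5 × 6 = 90
  FM-3: 6 × 3 × 9 = 162
  FM-4: 10 × 10 × 9 = 900
  FM-5: 7 × 7 × 7 = 343
  FM-6: 3 × 3 × 9 = 81
  FM-7: 6 × 8 × 6 = 288
  FM-8: 9 × 5 × 7 = 315
  FM-9: 2 × 2 × 3 = 12
  FM-10: 8 × 3 × 10 = 240
Sorted descending: 900, 343, 315, 288, 240, 192, 162, 90, 81, 12.
The eighth-highest RPN is 90 (FM-2).

90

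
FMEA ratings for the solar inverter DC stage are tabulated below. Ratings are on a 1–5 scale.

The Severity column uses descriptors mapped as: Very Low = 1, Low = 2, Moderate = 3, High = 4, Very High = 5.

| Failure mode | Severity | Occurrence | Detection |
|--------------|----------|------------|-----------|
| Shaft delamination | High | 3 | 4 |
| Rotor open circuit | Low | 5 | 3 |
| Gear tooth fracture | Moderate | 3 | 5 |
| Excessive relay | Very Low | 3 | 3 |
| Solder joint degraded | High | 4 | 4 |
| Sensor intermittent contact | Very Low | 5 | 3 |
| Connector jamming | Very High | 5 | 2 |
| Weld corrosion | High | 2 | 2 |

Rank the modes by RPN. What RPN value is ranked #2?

RPN = Severity × Occurrence × Detection:
  Shaft delamination: 4 × 3 × 4 = 48
  Rotor open circuit: 2 × 5 × 3 = 30
  Gear tooth fracture: 3 × 3 × 5 = 45
  Excessive relay: 1 × 3 × 3 = 9
  Solder joint degraded: 4 × 4 × 4 = 64
  Sensor intermittent contact: 1 × 5 × 3 = 15
  Connector jamming: 5 × 5 × 2 = 50
  Weld corrosion: 4 × 2 × 2 = 16
Sorted descending: 64, 50, 48, 45, 30, 16, 15, 9.
The second-highest RPN is 50 (Connector jamming).

50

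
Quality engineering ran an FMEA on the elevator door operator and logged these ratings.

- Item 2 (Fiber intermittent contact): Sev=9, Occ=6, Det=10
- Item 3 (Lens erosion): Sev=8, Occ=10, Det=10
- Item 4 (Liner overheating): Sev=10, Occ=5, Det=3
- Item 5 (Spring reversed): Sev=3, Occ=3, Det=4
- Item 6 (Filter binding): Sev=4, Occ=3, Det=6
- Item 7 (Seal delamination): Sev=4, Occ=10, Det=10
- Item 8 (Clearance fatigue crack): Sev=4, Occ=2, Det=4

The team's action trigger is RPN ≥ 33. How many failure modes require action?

6

RPN = Severity × Occurrence × Detection:
  Item 2: 9 × 6 × 10 = 540
  Item 3: 8 × 10 × 10 = 800
  Item 4: 10 × 5 × 3 = 150
  Item 5: 3 × 3 × 4 = 36
  Item 6: 4 × 3 × 6 = 72
  Item 7: 4 × 10 × 10 = 400
  Item 8: 4 × 2 × 4 = 32
Modes with RPN ≥ 33: Item 2 (540), Item 3 (800), Item 4 (150), Item 5 (36), Item 6 (72), Item 7 (400) → 6.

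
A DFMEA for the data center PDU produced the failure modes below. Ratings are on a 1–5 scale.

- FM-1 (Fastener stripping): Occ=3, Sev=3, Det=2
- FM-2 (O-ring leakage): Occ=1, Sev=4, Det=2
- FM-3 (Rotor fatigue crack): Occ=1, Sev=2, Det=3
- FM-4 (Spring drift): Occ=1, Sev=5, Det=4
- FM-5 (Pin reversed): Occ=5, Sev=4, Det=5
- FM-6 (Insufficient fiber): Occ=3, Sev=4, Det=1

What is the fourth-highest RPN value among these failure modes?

12

RPN = Severity × Occurrence × Detection:
  FM-1: 3 × 3 × 2 = 18
  FM-2: 4 × 1 × 2 = 8
  FM-3: 2 × 1 × 3 = 6
  FM-4: 5 × 1 × 4 = 20
  FM-5: 4 × 5 × 5 = 100
  FM-6: 4 × 3 × 1 = 12
Sorted descending: 100, 20, 18, 12, 8, 6.
The fourth-highest RPN is 12 (FM-6).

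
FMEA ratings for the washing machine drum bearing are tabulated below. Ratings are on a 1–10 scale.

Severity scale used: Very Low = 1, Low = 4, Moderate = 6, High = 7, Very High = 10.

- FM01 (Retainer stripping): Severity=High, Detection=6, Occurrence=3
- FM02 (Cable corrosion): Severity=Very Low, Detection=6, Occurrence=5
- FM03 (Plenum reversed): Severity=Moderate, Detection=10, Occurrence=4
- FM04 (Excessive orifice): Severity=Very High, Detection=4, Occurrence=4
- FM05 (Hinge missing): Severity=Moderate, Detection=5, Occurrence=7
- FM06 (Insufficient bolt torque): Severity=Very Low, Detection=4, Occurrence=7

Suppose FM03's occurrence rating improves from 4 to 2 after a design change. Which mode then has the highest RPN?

FM05

RPN = Severity × Occurrence × Detection:
  FM01: 7 × 3 × 6 = 126
  FM02: 1 × 5 × 6 = 30
  FM03: 6 × 4 × 10 = 240
  FM04: 10 × 4 × 4 = 160
  FM05: 6 × 7 × 5 = 210
  FM06: 1 × 7 × 4 = 28
After action: FM03 → 6 × 2 × 10 = 120.
Revised RPNs: FM05=210, FM04=160, FM01=126, FM03=120, FM02=30, FM06=28.
Highest is now FM05 (210).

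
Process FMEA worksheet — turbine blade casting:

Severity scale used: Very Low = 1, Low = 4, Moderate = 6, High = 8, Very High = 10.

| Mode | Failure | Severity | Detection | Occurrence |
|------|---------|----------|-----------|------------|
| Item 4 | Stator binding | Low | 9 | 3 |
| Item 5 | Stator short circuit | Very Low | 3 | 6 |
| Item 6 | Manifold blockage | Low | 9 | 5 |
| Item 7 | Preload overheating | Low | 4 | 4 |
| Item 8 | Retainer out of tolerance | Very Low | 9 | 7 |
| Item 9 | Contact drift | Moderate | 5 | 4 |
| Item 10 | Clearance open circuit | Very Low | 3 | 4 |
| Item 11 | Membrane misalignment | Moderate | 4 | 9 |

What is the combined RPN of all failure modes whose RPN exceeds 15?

RPN = Severity × Occurrence × Detection:
  Item 4: 4 × 3 × 9 = 108
  Item 5: 1 × 6 × 3 = 18
  Item 6: 4 × 5 × 9 = 180
  Item 7: 4 × 4 × 4 = 64
  Item 8: 1 × 7 × 9 = 63
  Item 9: 6 × 4 × 5 = 120
  Item 10: 1 × 4 × 3 = 12
  Item 11: 6 × 9 × 4 = 216
RPN > 15: Item 4 (108), Item 5 (18), Item 6 (180), Item 7 (64), Item 8 (63), Item 9 (120), Item 11 (216).
Sum: 108 + 18 + 180 + 64 + 63 + 120 + 216 = 769.

769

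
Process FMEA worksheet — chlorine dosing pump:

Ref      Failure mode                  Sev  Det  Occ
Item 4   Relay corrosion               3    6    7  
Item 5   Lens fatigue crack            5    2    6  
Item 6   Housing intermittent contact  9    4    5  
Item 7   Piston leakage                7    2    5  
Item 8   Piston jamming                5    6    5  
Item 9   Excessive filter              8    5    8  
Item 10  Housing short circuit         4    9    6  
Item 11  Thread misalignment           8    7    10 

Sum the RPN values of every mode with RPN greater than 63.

1622

RPN = Severity × Occurrence × Detection:
  Item 4: 3 × 7 × 6 = 126
  Item 5: 5 × 6 × 2 = 60
  Item 6: 9 × 5 × 4 = 180
  Item 7: 7 × 5 × 2 = 70
  Item 8: 5 × 5 × 6 = 150
  Item 9: 8 × 8 × 5 = 320
  Item 10: 4 × 6 × 9 = 216
  Item 11: 8 × 10 × 7 = 560
RPN > 63: Item 4 (126), Item 6 (180), Item 7 (70), Item 8 (150), Item 9 (320), Item 10 (216), Item 11 (560).
Sum: 126 + 180 + 70 + 150 + 320 + 216 + 560 = 1622.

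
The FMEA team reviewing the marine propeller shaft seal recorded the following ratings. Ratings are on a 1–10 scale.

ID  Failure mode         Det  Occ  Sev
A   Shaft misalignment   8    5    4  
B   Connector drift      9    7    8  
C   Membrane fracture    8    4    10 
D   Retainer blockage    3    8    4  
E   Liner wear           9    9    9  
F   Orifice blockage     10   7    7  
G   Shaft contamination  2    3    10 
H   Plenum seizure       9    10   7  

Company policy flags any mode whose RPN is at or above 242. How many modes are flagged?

5

RPN = Severity × Occurrence × Detection:
  A: 4 × 5 × 8 = 160
  B: 8 × 7 × 9 = 504
  C: 10 × 4 × 8 = 320
  D: 4 × 8 × 3 = 96
  E: 9 × 9 × 9 = 729
  F: 7 × 7 × 10 = 490
  G: 10 × 3 × 2 = 60
  H: 7 × 10 × 9 = 630
Modes with RPN ≥ 242: B (504), C (320), E (729), F (490), H (630) → 5.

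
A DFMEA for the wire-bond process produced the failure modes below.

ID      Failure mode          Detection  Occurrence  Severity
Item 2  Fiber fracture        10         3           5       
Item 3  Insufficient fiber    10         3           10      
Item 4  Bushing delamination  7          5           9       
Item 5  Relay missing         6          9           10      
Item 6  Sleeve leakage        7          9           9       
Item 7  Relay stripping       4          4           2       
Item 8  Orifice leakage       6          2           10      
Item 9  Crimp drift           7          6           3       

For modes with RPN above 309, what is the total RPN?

RPN = Severity × Occurrence × Detection:
  Item 2: 5 × 3 × 10 = 150
  Item 3: 10 × 3 × 10 = 300
  Item 4: 9 × 5 × 7 = 315
  Item 5: 10 × 9 × 6 = 540
  Item 6: 9 × 9 × 7 = 567
  Item 7: 2 × 4 × 4 = 32
  Item 8: 10 × 2 × 6 = 120
  Item 9: 3 × 6 × 7 = 126
RPN > 309: Item 4 (315), Item 5 (540), Item 6 (567).
Sum: 315 + 540 + 567 = 1422.

1422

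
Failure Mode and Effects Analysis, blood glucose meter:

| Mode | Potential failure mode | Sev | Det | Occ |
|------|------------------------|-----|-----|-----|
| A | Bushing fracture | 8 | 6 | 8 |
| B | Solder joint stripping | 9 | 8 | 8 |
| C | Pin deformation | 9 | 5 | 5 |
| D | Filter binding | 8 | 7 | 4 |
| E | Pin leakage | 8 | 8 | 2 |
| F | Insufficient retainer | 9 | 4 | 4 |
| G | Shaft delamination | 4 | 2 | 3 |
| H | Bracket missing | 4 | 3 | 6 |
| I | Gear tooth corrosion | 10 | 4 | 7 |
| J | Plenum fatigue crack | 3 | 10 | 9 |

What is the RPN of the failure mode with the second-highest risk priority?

RPN = Severity × Occurrence × Detection:
  A: 8 × 8 × 6 = 384
  B: 9 × 8 × 8 = 576
  C: 9 × 5 × 5 = 225
  D: 8 × 4 × 7 = 224
  E: 8 × 2 × 8 = 128
  F: 9 × 4 × 4 = 144
  G: 4 × 3 × 2 = 24
  H: 4 × 6 × 3 = 72
  I: 10 × 7 × 4 = 280
  J: 3 × 9 × 10 = 270
Sorted descending: 576, 384, 280, 270, 225, 224, 144, 128, 72, 24.
The second-highest RPN is 384 (A).

384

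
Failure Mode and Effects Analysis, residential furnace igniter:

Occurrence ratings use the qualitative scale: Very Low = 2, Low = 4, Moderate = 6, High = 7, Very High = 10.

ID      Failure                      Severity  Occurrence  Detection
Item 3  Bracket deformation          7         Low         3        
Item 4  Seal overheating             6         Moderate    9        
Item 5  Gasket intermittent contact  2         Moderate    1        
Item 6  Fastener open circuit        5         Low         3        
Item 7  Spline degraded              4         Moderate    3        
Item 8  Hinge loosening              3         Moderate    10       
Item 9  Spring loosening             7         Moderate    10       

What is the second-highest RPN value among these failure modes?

324

RPN = Severity × Occurrence × Detection:
  Item 3: 7 × 4 × 3 = 84
  Item 4: 6 × 6 × 9 = 324
  Item 5: 2 × 6 × 1 = 12
  Item 6: 5 × 4 × 3 = 60
  Item 7: 4 × 6 × 3 = 72
  Item 8: 3 × 6 × 10 = 180
  Item 9: 7 × 6 × 10 = 420
Sorted descending: 420, 324, 180, 84, 72, 60, 12.
The second-highest RPN is 324 (Item 4).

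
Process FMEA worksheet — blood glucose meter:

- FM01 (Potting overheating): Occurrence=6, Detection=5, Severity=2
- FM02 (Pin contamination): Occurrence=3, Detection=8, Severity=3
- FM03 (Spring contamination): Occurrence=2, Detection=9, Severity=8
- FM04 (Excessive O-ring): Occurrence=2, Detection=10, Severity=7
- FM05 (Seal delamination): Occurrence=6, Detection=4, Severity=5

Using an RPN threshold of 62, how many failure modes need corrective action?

4

RPN = Severity × Occurrence × Detection:
  FM01: 2 × 6 × 5 = 60
  FM02: 3 × 3 × 8 = 72
  FM03: 8 × 2 × 9 = 144
  FM04: 7 × 2 × 10 = 140
  FM05: 5 × 6 × 4 = 120
Modes with RPN ≥ 62: FM02 (72), FM03 (144), FM04 (140), FM05 (120) → 4.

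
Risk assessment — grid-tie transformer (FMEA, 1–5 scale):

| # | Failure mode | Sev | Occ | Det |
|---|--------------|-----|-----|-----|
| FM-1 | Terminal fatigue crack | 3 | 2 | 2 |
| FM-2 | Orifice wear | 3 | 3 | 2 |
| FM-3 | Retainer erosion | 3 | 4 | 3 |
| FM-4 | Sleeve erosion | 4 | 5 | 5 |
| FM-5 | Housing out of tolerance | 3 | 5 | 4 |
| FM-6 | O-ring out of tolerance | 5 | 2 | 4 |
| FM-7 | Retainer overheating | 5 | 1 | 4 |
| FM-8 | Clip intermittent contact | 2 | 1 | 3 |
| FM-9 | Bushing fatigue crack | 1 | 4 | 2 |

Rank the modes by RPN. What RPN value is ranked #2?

RPN = Severity × Occurrence × Detection:
  FM-1: 3 × 2 × 2 = 12
  FM-2: 3 × 3 × 2 = 18
  FM-3: 3 × 4 × 3 = 36
  FM-4: 4 × 5 × 5 = 100
  FM-5: 3 × 5 × 4 = 60
  FM-6: 5 × 2 × 4 = 40
  FM-7: 5 × 1 × 4 = 20
  FM-8: 2 × 1 × 3 = 6
  FM-9: 1 × 4 × 2 = 8
Sorted descending: 100, 60, 40, 36, 20, 18, 12, 8, 6.
The second-highest RPN is 60 (FM-5).

60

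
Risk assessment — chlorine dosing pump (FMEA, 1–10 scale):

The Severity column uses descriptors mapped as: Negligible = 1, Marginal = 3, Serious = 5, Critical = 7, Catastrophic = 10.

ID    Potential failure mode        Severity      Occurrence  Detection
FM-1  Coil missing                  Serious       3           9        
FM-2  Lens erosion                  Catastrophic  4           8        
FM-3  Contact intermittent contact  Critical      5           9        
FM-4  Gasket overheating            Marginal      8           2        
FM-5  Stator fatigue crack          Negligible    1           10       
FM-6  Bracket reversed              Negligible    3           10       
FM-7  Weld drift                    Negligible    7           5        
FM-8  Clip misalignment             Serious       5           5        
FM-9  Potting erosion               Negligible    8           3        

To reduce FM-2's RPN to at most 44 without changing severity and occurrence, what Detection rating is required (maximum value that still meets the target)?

FM-2: S=10, O=4, D=8 → current RPN = 320.
Fixed product = 40. Need 40 × D ≤ 44, so D ≤ 44/40 = 1.10.
Maximum integer Detection rating = 1 (gives RPN 40; D=2 would give 80 > 44).

1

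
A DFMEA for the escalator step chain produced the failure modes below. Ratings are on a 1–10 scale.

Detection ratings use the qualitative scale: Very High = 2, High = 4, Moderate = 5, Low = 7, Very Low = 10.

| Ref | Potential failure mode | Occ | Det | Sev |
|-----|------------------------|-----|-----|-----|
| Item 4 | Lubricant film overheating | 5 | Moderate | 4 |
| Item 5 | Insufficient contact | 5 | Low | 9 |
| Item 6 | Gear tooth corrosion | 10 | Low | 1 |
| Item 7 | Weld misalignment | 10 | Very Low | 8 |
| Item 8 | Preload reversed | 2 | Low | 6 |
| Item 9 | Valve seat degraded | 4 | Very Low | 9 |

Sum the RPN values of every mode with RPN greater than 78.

1659

RPN = Severity × Occurrence × Detection:
  Item 4: 4 × 5 × 5 = 100
  Item 5: 9 × 5 × 7 = 315
  Item 6: 1 × 10 × 7 = 70
  Item 7: 8 × 10 × 10 = 800
  Item 8: 6 × 2 × 7 = 84
  Item 9: 9 × 4 × 10 = 360
RPN > 78: Item 4 (100), Item 5 (315), Item 7 (800), Item 8 (84), Item 9 (360).
Sum: 100 + 315 + 800 + 84 + 360 = 1659.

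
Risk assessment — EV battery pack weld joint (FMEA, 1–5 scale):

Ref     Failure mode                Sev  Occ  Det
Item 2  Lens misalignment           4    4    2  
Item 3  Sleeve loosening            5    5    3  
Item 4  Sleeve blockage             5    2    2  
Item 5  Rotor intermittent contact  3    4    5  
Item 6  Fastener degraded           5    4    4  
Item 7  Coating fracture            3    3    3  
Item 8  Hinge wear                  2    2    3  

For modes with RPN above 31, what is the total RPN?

RPN = Severity × Occurrence × Detection:
  Item 2: 4 × 4 × 2 = 32
  Item 3: 5 × 5 × 3 = 75
  Item 4: 5 × 2 × 2 = 20
  Item 5: 3 × 4 × 5 = 60
  Item 6: 5 × 4 × 4 = 80
  Item 7: 3 × 3 × 3 = 27
  Item 8: 2 × 2 × 3 = 12
RPN > 31: Item 2 (32), Item 3 (75), Item 5 (60), Item 6 (80).
Sum: 32 + 75 + 60 + 80 = 247.

247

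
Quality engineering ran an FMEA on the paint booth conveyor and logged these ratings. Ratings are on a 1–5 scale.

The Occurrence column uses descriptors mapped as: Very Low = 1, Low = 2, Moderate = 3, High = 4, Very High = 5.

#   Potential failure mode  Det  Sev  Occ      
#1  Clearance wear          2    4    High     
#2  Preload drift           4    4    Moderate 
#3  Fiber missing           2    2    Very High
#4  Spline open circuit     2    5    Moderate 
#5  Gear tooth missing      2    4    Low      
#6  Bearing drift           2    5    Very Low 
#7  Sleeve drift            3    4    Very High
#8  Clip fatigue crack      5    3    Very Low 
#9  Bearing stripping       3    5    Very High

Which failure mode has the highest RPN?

RPN = Severity × Occurrence × Detection:
  #1: 4 × 4 × 2 = 32
  #2: 4 × 3 × 4 = 48
  #3: 2 × 5 × 2 = 20
  #4: 5 × 3 × 2 = 30
  #5: 4 × 2 × 2 = 16
  #6: 5 × 1 × 2 = 10
  #7: 4 × 5 × 3 = 60
  #8: 3 × 1 × 5 = 15
  #9: 5 × 5 × 3 = 75
Highest RPN is 75 → #9.

#9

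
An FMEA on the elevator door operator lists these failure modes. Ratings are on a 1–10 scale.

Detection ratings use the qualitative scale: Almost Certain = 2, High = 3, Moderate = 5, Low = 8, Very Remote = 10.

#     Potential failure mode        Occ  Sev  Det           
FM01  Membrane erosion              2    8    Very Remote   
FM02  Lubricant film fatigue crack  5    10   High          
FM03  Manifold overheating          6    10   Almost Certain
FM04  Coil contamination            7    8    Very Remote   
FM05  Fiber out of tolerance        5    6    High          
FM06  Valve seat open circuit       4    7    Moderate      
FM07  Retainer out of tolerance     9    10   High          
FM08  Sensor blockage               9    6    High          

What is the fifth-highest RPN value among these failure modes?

150

RPN = Severity × Occurrence × Detection:
  FM01: 8 × 2 × 10 = 160
  FM02: 10 × 5 × 3 = 150
  FM03: 10 × 6 × 2 = 120
  FM04: 8 × 7 × 10 = 560
  FM05: 6 × 5 × 3 = 90
  FM06: 7 × 4 × 5 = 140
  FM07: 10 × 9 × 3 = 270
  FM08: 6 × 9 × 3 = 162
Sorted descending: 560, 270, 162, 160, 150, 140, 120, 90.
The fifth-highest RPN is 150 (FM02).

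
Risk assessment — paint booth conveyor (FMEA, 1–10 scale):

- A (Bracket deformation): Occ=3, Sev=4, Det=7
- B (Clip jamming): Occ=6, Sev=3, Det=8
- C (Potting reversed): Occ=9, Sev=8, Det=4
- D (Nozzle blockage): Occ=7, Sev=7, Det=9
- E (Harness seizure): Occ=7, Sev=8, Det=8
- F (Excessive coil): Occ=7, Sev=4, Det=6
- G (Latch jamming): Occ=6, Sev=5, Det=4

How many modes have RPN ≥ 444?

RPN = Severity × Occurrence × Detection:
  A: 4 × 3 × 7 = 84
  B: 3 × 6 × 8 = 144
  C: 8 × 9 × 4 = 288
  D: 7 × 7 × 9 = 441
  E: 8 × 7 × 8 = 448
  F: 4 × 7 × 6 = 168
  G: 5 × 6 × 4 = 120
Modes with RPN ≥ 444: E (448) → 1.

1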